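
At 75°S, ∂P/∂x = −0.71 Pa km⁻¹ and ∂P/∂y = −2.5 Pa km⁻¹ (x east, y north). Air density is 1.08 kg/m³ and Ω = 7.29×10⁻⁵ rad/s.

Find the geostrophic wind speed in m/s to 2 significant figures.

Coriolis parameter at 75°S:
f = 2Ω sin φ = 2 × 7.29×10⁻⁵ × sin 75° = 1.41×10⁻⁴ s⁻¹
In the Southern Hemisphere f is negative: f = −1.41×10⁻⁴ s⁻¹.
Component geostrophic relations (x east, y north):
u_g = −(1/(fρ)) ∂P/∂y,  v_g = (1/(fρ)) ∂P/∂x
u_g = −(−2.5×10⁻³)/(−1.41×10⁻⁴ × 1.08) = −16.4 m/s;  v_g = (−0.71×10⁻³)/(−1.41×10⁻⁴ × 1.08) = 4.67 m/s
|V_g| = √(u_g² + v_g²) = 17.1 m/s

17 m/s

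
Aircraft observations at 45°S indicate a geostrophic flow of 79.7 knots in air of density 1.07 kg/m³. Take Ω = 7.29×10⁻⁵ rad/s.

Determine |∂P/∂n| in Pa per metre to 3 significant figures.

4.52×10⁻³ Pa/m

Coriolis parameter at 45°S:
f = 2Ω sin φ = 2 × 7.29×10⁻⁵ × sin 45° = 1.03×10⁻⁴ s⁻¹
Wind speed in SI: 79.7 knots = 41.0 m/s
Geostrophic balance rearranged: |∂P/∂n| = f ρ V_g
|∂P/∂n| = 1.03×10⁻⁴ × 1.07 × 41.0 = 4.52×10⁻³ Pa/m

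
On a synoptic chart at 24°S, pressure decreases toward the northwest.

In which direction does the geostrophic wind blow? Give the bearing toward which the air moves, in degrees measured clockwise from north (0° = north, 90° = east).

The pressure-gradient force points toward the northwest (bearing 315°).
Geostrophic balance: in the Southern Hemisphere the Coriolis force deflects motion to the left, so the geostrophic wind blows 90° to the left of the pressure-gradient force (low pressure on the right).
Rotating 315° by 90° counterclockwise gives 225° — the wind blows toward the southwest.

225°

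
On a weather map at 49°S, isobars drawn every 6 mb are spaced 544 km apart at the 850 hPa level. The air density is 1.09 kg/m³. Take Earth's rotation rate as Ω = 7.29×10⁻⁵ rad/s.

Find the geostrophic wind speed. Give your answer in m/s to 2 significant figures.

9.2 m/s

Coriolis parameter at 49°S:
f = 2Ω sin φ = 2 × 7.29×10⁻⁵ × sin 49° = 1.10×10⁻⁴ s⁻¹
Pressure gradient: |∂P/∂n| = 600 Pa / 544000 m = 1.10×10⁻³ Pa/m
Geostrophic balance (pressure-gradient force = Coriolis force):
V_g = (1/(fρ)) |∂P/∂n| = 1.10×10⁻³ / (1.10×10⁻⁴ × 1.09) = 9.20 m/s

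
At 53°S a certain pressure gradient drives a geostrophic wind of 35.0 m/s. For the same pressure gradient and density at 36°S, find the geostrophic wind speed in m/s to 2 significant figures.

With the same pressure gradient and density, V_g ∝ 1/f ∝ 1/sin φ.
V₂ = V₁ · sin φ₁ / sin φ₂ = 35.0 × sin 53° / sin 36°
V₂ = 35.0 × 0.7986/0.5878 = 48 m/s

48 m/s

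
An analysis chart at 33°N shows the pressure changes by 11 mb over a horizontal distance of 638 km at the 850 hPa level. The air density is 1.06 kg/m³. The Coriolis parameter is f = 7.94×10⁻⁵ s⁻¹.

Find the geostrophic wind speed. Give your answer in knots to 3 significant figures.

39.8 knots

Pressure gradient: |∂P/∂n| = 1100 Pa / 638000 m = 1.72×10⁻³ Pa/m
Geostrophic balance (pressure-gradient force = Coriolis force):
V_g = (1/(fρ)) |∂P/∂n| = 1.72×10⁻³ / (7.94×10⁻⁵ × 1.06) = 20.5 m/s
Converting: 20.5 m/s × 1.944 = 39.8 knots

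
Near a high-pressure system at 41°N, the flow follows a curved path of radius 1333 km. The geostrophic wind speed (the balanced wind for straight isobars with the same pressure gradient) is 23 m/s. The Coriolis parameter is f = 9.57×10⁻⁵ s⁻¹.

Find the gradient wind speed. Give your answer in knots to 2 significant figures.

Around a high, pressure-gradient force acts outward with centrifugal, so Coriolis balances both:
fV = (1/ρ)|∂P/∂n| + V²/R  →  V² − fR·V + fR·V_g = 0
With fR = 9.57×10⁻⁵ × 1333×10³ m = 128 m/s:
V = [fR − √((fR)² − 4 fR V_g)]/2 = [128 − √(128² − 4×128×23)]/2 = 30.1 m/s
Supergeostrophic (V > V_g = 23 m/s), as expected around a high.
Converting: 30.1 m/s × 1.944 = 59 knots

59 knots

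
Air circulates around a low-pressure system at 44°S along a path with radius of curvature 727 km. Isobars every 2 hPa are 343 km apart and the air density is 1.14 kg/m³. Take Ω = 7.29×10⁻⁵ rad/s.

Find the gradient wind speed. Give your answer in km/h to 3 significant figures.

Coriolis parameter at 44°S:
f = 2Ω sin φ = 2 × 7.29×10⁻⁵ × sin 44° = 1.01×10⁻⁴ s⁻¹
Pressure gradient: |∂P/∂n| = 200 Pa / 343000 m = 5.83×10⁻⁴ Pa/m
Geostrophic speed: V_g = |∂P/∂n|/(fρ) = 5.83×10⁻⁴/(1.01×10⁻⁴ × 1.14) = 5.05 m/s
Around a low, centrifugal force acts outward with Coriolis, so pressure-gradient force balances both:
(1/ρ)|∂P/∂n| = fV + V²/R  →  V² + fR·V − fR·V_g = 0
With fR = 1.01×10⁻⁴ × 727×10³ m = 73.6 m/s:
V = [−fR + √((fR)² + 4 fR V_g)]/2 = [−73.6 + √(73.6² + 4×73.6×5.05)]/2 = 4.74 m/s
Subgeostrophic (V < V_g = 5.05 m/s), as expected around a low.
Converting: 4.74 m/s × 3.6 = 17.1 km/h

17.1 km/h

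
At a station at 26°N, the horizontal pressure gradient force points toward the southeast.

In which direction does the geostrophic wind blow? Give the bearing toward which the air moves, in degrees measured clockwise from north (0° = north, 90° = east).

The pressure-gradient force points toward the southeast (bearing 135°).
Geostrophic balance: in the Northern Hemisphere the Coriolis force deflects motion to the right, so the geostrophic wind blows 90° to the right of the pressure-gradient force (low pressure on the left).
Rotating 135° by 90° clockwise gives 225° — the wind blows toward the southwest.

225°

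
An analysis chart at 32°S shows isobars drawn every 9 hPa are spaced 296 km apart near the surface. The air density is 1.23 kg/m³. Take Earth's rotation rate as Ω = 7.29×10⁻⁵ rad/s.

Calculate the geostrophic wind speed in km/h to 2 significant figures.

Coriolis parameter at 32°S:
f = 2Ω sin φ = 2 × 7.29×10⁻⁵ × sin 32° = 7.73×10⁻⁵ s⁻¹
Pressure gradient: |∂P/∂n| = 900 Pa / 296000 m = 3.04×10⁻³ Pa/m
Geostrophic balance (pressure-gradient force = Coriolis force):
V_g = (1/(fρ)) |∂P/∂n| = 3.04×10⁻³ / (7.73×10⁻⁵ × 1.23) = 32.0 m/s
Converting: 32.0 m/s × 3.6 = 120 km/h

120 km/h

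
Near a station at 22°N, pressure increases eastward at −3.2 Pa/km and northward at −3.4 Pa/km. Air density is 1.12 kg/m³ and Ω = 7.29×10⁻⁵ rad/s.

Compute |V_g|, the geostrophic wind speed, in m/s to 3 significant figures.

76.3 m/s

Coriolis parameter at 22°N:
f = 2Ω sin φ = 2 × 7.29×10⁻⁵ × sin 22° = 5.46×10⁻⁵ s⁻¹
Component geostrophic relations (x east, y north):
u_g = −(1/(fρ)) ∂P/∂y,  v_g = (1/(fρ)) ∂P/∂x
u_g = −(−3.4×10⁻³)/(5.46×10⁻⁵ × 1.12) = 55.6 m/s;  v_g = (−3.2×10⁻³)/(5.46×10⁻⁵ × 1.12) = −52.3 m/s
|V_g| = √(u_g² + v_g²) = 76.3 m/s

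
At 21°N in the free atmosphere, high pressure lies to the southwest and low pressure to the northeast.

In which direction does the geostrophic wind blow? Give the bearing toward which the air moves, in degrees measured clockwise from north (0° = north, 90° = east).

135°

The pressure-gradient force points toward the northeast (bearing 045°).
Geostrophic balance: in the Northern Hemisphere the Coriolis force deflects motion to the right, so the geostrophic wind blows 90° to the right of the pressure-gradient force (low pressure on the left).
Rotating 045° by 90° clockwise gives 135° — the wind blows toward the southeast.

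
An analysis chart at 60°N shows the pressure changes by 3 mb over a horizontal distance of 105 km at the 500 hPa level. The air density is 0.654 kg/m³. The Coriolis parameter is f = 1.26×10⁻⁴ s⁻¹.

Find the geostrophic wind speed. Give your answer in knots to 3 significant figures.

67.4 knots

Pressure gradient: |∂P/∂n| = 300 Pa / 105000 m = 2.86×10⁻³ Pa/m
Geostrophic balance (pressure-gradient force = Coriolis force):
V_g = (1/(fρ)) |∂P/∂n| = 2.86×10⁻³ / (1.26×10⁻⁴ × 0.654) = 34.7 m/s
Converting: 34.7 m/s × 1.944 = 67.4 knots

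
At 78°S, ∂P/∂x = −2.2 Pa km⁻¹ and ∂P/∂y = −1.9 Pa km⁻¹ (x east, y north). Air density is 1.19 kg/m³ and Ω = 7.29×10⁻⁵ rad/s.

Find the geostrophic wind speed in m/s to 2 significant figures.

Coriolis parameter at 78°S:
f = 2Ω sin φ = 2 × 7.29×10⁻⁵ × sin 78° = 1.43×10⁻⁴ s⁻¹
In the Southern Hemisphere f is negative: f = −1.43×10⁻⁴ s⁻¹.
Component geostrophic relations (x east, y north):
u_g = −(1/(fρ)) ∂P/∂y,  v_g = (1/(fρ)) ∂P/∂x
u_g = −(−1.9×10⁻³)/(−1.43×10⁻⁴ × 1.19) = −11.2 m/s;  v_g = (−2.2×10⁻³)/(−1.43×10⁻⁴ × 1.19) = 13.0 m/s
|V_g| = √(u_g² + v_g²) = 17.1 m/s

17 m/s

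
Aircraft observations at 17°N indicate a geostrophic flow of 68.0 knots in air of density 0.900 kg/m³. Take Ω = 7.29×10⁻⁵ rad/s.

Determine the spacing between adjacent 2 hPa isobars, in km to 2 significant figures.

Coriolis parameter at 17°N:
f = 2Ω sin φ = 2 × 7.29×10⁻⁵ × sin 17° = 4.26×10⁻⁵ s⁻¹
Wind speed in SI: 68.0 knots = 35.0 m/s
Geostrophic balance rearranged: |∂P/∂n| = f ρ V_g
|∂P/∂n| = 4.26×10⁻⁵ × 0.900 × 35.0 = 1.34×10⁻³ Pa/m
Isobar spacing: Δn = ΔP/|∂P/∂n| = 200 Pa / 1.34×10⁻³ Pa/m = 149021 m ≈ 150 km

150 km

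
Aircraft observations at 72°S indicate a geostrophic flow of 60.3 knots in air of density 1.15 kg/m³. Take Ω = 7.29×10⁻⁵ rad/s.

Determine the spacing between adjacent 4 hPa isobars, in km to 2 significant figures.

81 km

Coriolis parameter at 72°S:
f = 2Ω sin φ = 2 × 7.29×10⁻⁵ × sin 72° = 1.39×10⁻⁴ s⁻¹
Wind speed in SI: 60.3 knots = 31.0 m/s
Geostrophic balance rearranged: |∂P/∂n| = f ρ V_g
|∂P/∂n| = 1.39×10⁻⁴ × 1.15 × 31.0 = 4.95×10⁻³ Pa/m
Isobar spacing: Δn = ΔP/|∂P/∂n| = 400 Pa / 4.95×10⁻³ Pa/m = 80862 m ≈ 81 km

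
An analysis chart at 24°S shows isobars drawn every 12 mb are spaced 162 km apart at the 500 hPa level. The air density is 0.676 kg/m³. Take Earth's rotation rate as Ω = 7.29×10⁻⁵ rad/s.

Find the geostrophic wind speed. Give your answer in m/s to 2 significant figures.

180 m/s

Coriolis parameter at 24°S:
f = 2Ω sin φ = 2 × 7.29×10⁻⁵ × sin 24° = 5.93×10⁻⁵ s⁻¹
Pressure gradient: |∂P/∂n| = 1200 Pa / 162000 m = 7.41×10⁻³ Pa/m
Geostrophic balance (pressure-gradient force = Coriolis force):
V_g = (1/(fρ)) |∂P/∂n| = 7.41×10⁻³ / (5.93×10⁻⁵ × 0.676) = 185 m/s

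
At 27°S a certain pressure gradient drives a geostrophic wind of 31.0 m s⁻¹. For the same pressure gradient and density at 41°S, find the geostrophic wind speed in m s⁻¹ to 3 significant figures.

With the same pressure gradient and density, V_g ∝ 1/f ∝ 1/sin φ.
V₂ = V₁ · sin φ₁ / sin φ₂ = 31.0 × sin 27° / sin 41°
V₂ = 31.0 × 0.4540/0.6561 = 21.5 m s⁻¹

21.5 m s⁻¹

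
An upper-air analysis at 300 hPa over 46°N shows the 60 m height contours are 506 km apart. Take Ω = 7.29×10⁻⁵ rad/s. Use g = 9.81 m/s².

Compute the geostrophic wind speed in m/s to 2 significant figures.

11 m/s

Coriolis parameter at 46°N:
f = 2Ω sin φ = 2 × 7.29×10⁻⁵ × sin 46° = 1.05×10⁻⁴ s⁻¹
Height gradient: |∂Z/∂n| = 60 m / 506000 m = 1.19×10⁻⁴
On a pressure surface, geostrophic balance gives V_g = (g/f)|∂Z/∂n|:
V_g = 9.81 × 1.19×10⁻⁴ / 1.05×10⁻⁴ = 11.1 m/s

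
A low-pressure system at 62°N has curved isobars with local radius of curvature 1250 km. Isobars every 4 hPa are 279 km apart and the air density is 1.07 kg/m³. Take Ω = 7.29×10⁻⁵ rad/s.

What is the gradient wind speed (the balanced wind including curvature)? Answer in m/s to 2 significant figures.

9.8 m/s

Coriolis parameter at 62°N:
f = 2Ω sin φ = 2 × 7.29×10⁻⁵ × sin 62° = 1.29×10⁻⁴ s⁻¹
Pressure gradient: |∂P/∂n| = 400 Pa / 279000 m = 1.43×10⁻³ Pa/m
Geostrophic speed: V_g = |∂P/∂n|/(fρ) = 1.43×10⁻³/(1.29×10⁻⁴ × 1.07) = 10.4 m/s
Around a low, centrifugal force acts outward with Coriolis, so pressure-gradient force balances both:
(1/ρ)|∂P/∂n| = fV + V²/R  →  V² + fR·V − fR·V_g = 0
With fR = 1.29×10⁻⁴ × 1250×10³ m = 161 m/s:
V = [−fR + √((fR)² + 4 fR V_g)]/2 = [−161 + √(161² + 4×161×10.4)]/2 = 9.81 m/s
Subgeostrophic (V < V_g = 10.4 m/s), as expected around a low.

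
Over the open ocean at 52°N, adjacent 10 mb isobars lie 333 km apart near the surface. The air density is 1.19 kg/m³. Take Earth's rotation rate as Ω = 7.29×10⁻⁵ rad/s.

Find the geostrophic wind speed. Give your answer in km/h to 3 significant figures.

Coriolis parameter at 52°N:
f = 2Ω sin φ = 2 × 7.29×10⁻⁵ × sin 52° = 1.15×10⁻⁴ s⁻¹
Pressure gradient: |∂P/∂n| = 1000 Pa / 333000 m = 3.00×10⁻³ Pa/m
Geostrophic balance (pressure-gradient force = Coriolis force):
V_g = (1/(fρ)) |∂P/∂n| = 3.00×10⁻³ / (1.15×10⁻⁴ × 1.19) = 22.0 m/s
Converting: 22.0 m/s × 3.6 = 79.1 km/h

79.1 km/h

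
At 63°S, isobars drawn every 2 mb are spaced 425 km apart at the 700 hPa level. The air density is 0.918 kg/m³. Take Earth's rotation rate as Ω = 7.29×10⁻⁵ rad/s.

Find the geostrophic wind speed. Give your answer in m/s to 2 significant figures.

Coriolis parameter at 63°S:
f = 2Ω sin φ = 2 × 7.29×10⁻⁵ × sin 63° = 1.30×10⁻⁴ s⁻¹
Pressure gradient: |∂P/∂n| = 200 Pa / 425000 m = 4.71×10⁻⁴ Pa/m
Geostrophic balance (pressure-gradient force = Coriolis force):
V_g = (1/(fρ)) |∂P/∂n| = 4.71×10⁻⁴ / (1.30×10⁻⁴ × 0.918) = 3.95 m/s

3.9 m/s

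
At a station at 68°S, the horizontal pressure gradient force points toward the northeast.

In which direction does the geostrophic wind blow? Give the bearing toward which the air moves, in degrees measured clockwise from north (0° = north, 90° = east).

315°

The pressure-gradient force points toward the northeast (bearing 045°).
Geostrophic balance: in the Southern Hemisphere the Coriolis force deflects motion to the left, so the geostrophic wind blows 90° to the left of the pressure-gradient force (low pressure on the right).
Rotating 045° by 90° counterclockwise gives 315° — the wind blows toward the northwest.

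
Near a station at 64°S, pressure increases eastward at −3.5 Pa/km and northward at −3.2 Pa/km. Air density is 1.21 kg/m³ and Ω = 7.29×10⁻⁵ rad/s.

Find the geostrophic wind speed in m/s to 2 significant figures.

30 m/s

Coriolis parameter at 64°S:
f = 2Ω sin φ = 2 × 7.29×10⁻⁵ × sin 64° = 1.31×10⁻⁴ s⁻¹
In the Southern Hemisphere f is negative: f = −1.31×10⁻⁴ s⁻¹.
Component geostrophic relations (x east, y north):
u_g = −(1/(fρ)) ∂P/∂y,  v_g = (1/(fρ)) ∂P/∂x
u_g = −(−3.2×10⁻³)/(−1.31×10⁻⁴ × 1.21) = −20.2 m/s;  v_g = (−3.5×10⁻³)/(−1.31×10⁻⁴ × 1.21) = 22.1 m/s
|V_g| = √(u_g² + v_g²) = 29.9 m/s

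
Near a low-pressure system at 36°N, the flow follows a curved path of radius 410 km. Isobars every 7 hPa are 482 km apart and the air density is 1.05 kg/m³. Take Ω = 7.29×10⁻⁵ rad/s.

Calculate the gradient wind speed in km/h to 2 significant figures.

Coriolis parameter at 36°N:
f = 2Ω sin φ = 2 × 7.29×10⁻⁵ × sin 36° = 8.57×10⁻⁵ s⁻¹
Pressure gradient: |∂P/∂n| = 700 Pa / 482000 m = 1.45×10⁻³ Pa/m
Geostrophic speed: V_g = |∂P/∂n|/(fρ) = 1.45×10⁻³/(8.57×10⁻⁵ × 1.05) = 16.1 m/s
Around a low, centrifugal force acts outward with Coriolis, so pressure-gradient force balances both:
(1/ρ)|∂P/∂n| = fV + V²/R  →  V² + fR·V − fR·V_g = 0
With fR = 8.57×10⁻⁵ × 410×10³ m = 35.1 m/s:
V = [−fR + √((fR)² + 4 fR V_g)]/2 = [−35.1 + √(35.1² + 4×35.1×16.1)]/2 = 12 m/s
Subgeostrophic (V < V_g = 16.1 m/s), as expected around a low.
Converting: 12 m/s × 3.6 = 43 km/h

43 km/h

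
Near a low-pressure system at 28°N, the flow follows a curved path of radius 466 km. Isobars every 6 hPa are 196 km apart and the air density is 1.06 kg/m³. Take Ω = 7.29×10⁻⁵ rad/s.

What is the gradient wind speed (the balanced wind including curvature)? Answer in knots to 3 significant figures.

Coriolis parameter at 28°N:
f = 2Ω sin φ = 2 × 7.29×10⁻⁵ × sin 28° = 6.84×10⁻⁵ s⁻¹
Pressure gradient: |∂P/∂n| = 600 Pa / 196000 m = 3.06×10⁻³ Pa/m
Geostrophic speed: V_g = |∂P/∂n|/(fρ) = 3.06×10⁻³/(6.84×10⁻⁵ × 1.06) = 42.2 m/s
Around a low, centrifugal force acts outward with Coriolis, so pressure-gradient force balances both:
(1/ρ)|∂P/∂n| = fV + V²/R  →  V² + fR·V − fR·V_g = 0
With fR = 6.84×10⁻⁵ × 466×10³ m = 31.9 m/s:
V = [−fR + √((fR)² + 4 fR V_g)]/2 = [−31.9 + √(31.9² + 4×31.9×42.2)]/2 = 24.1 m/s
Subgeostrophic (V < V_g = 42.2 m/s), as expected around a low.
Converting: 24.1 m/s × 1.944 = 46.8 knots

46.8 knots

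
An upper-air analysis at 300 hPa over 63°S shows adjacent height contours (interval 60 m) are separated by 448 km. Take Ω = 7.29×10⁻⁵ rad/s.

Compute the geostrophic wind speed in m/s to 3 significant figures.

Coriolis parameter at 63°S:
f = 2Ω sin φ = 2 × 7.29×10⁻⁵ × sin 63° = 1.30×10⁻⁴ s⁻¹
Height gradient: |∂Z/∂n| = 60 m / 448000 m = 1.34×10⁻⁴
On a pressure surface, geostrophic balance gives V_g = (g/f)|∂Z/∂n|:
V_g = 9.81 × 1.34×10⁻⁴ / 1.30×10⁻⁴ = 10.1 m/s

10.1 m/s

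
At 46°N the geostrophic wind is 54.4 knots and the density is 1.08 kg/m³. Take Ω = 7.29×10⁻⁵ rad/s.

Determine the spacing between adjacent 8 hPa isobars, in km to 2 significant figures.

250 km

Coriolis parameter at 46°N:
f = 2Ω sin φ = 2 × 7.29×10⁻⁵ × sin 46° = 1.05×10⁻⁴ s⁻¹
Wind speed in SI: 54.4 knots = 28.0 m/s
Geostrophic balance rearranged: |∂P/∂n| = f ρ V_g
|∂P/∂n| = 1.05×10⁻⁴ × 1.08 × 28.0 = 3.17×10⁻³ Pa/m
Isobar spacing: Δn = ΔP/|∂P/∂n| = 800 Pa / 3.17×10⁻³ Pa/m = 252370 m ≈ 250 km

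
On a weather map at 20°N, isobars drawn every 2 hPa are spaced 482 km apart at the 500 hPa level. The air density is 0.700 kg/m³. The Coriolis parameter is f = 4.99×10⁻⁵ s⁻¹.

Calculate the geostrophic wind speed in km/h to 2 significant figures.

Pressure gradient: |∂P/∂n| = 200 Pa / 482000 m = 4.15×10⁻⁴ Pa/m
Geostrophic balance (pressure-gradient force = Coriolis force):
V_g = (1/(fρ)) |∂P/∂n| = 4.15×10⁻⁴ / (4.99×10⁻⁵ × 0.700) = 11.9 m/s
Converting: 11.9 m/s × 3.6 = 43 km/h

43 km/h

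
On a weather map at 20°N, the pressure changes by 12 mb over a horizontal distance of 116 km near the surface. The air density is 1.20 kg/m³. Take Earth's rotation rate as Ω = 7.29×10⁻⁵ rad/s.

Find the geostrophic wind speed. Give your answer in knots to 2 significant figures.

340 knots

Coriolis parameter at 20°N:
f = 2Ω sin φ = 2 × 7.29×10⁻⁵ × sin 20° = 4.99×10⁻⁵ s⁻¹
Pressure gradient: |∂P/∂n| = 1200 Pa / 116000 m = 1.03×10⁻² Pa/m
Geostrophic balance (pressure-gradient force = Coriolis force):
V_g = (1/(fρ)) |∂P/∂n| = 1.03×10⁻² / (4.99×10⁻⁵ × 1.20) = 173 m/s
Converting: 173 m/s × 1.944 = 340 knots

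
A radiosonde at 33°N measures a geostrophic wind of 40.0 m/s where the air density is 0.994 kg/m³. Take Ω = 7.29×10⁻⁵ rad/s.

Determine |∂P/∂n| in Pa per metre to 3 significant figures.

Coriolis parameter at 33°N:
f = 2Ω sin φ = 2 × 7.29×10⁻⁵ × sin 33° = 7.94×10⁻⁵ s⁻¹
Geostrophic balance rearranged: |∂P/∂n| = f ρ V_g
|∂P/∂n| = 7.94×10⁻⁵ × 0.994 × 40.0 = 3.16×10⁻³ Pa/m

3.16×10⁻³ Pa/m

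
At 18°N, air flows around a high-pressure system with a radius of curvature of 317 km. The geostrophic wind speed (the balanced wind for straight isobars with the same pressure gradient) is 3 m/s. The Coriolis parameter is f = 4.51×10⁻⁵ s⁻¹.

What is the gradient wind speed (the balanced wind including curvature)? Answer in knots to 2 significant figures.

8.3 knots

Around a high, pressure-gradient force acts outward with centrifugal, so Coriolis balances both:
fV = (1/ρ)|∂P/∂n| + V²/R  →  V² − fR·V + fR·V_g = 0
With fR = 4.51×10⁻⁵ × 317×10³ m = 14.3 m/s:
V = [fR − √((fR)² − 4 fR V_g)]/2 = [14.3 − √(14.3² − 4×14.3×3)]/2 = 4.28 m/s
Supergeostrophic (V > V_g = 3 m/s), as expected around a high.
Converting: 4.28 m/s × 1.944 = 8.3 knots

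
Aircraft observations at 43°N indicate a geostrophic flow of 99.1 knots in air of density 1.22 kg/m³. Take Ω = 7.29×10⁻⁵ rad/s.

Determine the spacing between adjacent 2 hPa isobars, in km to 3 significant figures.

32.3 km

Coriolis parameter at 43°N:
f = 2Ω sin φ = 2 × 7.29×10⁻⁵ × sin 43° = 9.94×10⁻⁵ s⁻¹
Wind speed in SI: 99.1 knots = 51.0 m/s
Geostrophic balance rearranged: |∂P/∂n| = f ρ V_g
|∂P/∂n| = 9.94×10⁻⁵ × 1.22 × 51.0 = 6.18×10⁻³ Pa/m
Isobar spacing: Δn = ΔP/|∂P/∂n| = 200 Pa / 6.18×10⁻³ Pa/m = 32338 m ≈ 32.3 km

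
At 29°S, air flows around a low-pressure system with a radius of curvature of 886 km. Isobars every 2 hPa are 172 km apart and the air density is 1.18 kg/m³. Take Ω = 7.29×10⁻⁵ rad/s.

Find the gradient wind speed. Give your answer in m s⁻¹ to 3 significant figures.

Coriolis parameter at 29°S:
f = 2Ω sin φ = 2 × 7.29×10⁻⁵ × sin 29° = 7.07×10⁻⁵ s⁻¹
Pressure gradient: |∂P/∂n| = 200 Pa / 172000 m = 1.16×10⁻³ Pa/m
Geostrophic speed: V_g = |∂P/∂n|/(fρ) = 1.16×10⁻³/(7.07×10⁻⁵ × 1.18) = 13.9 m/s
Around a low, centrifugal force acts outward with Coriolis, so pressure-gradient force balances both:
(1/ρ)|∂P/∂n| = fV + V²/R  →  V² + fR·V − fR·V_g = 0
With fR = 7.07×10⁻⁵ × 886×10³ m = 62.6 m/s:
V = [−fR + √((fR)² + 4 fR V_g)]/2 = [−62.6 + √(62.6² + 4×62.6×13.9)]/2 = 11.7 m/s
Subgeostrophic (V < V_g = 13.9 m/s), as expected around a low.

11.7 m s⁻¹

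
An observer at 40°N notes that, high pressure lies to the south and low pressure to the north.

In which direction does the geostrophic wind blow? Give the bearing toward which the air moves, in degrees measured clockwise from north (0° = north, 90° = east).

The pressure-gradient force points toward the north (bearing 000°).
Geostrophic balance: in the Northern Hemisphere the Coriolis force deflects motion to the right, so the geostrophic wind blows 90° to the right of the pressure-gradient force (low pressure on the left).
Rotating 000° by 90° clockwise gives 090° — the wind blows toward the east.

090°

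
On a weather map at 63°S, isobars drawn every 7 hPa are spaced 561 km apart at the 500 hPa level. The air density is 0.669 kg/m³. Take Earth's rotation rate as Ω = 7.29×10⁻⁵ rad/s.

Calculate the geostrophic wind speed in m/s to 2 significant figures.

Coriolis parameter at 63°S:
f = 2Ω sin φ = 2 × 7.29×10⁻⁵ × sin 63° = 1.30×10⁻⁴ s⁻¹
Pressure gradient: |∂P/∂n| = 700 Pa / 561000 m = 1.25×10⁻³ Pa/m
Geostrophic balance (pressure-gradient force = Coriolis force):
V_g = (1/(fρ)) |∂P/∂n| = 1.25×10⁻³ / (1.30×10⁻⁴ × 0.669) = 14.4 m/s

14 m/s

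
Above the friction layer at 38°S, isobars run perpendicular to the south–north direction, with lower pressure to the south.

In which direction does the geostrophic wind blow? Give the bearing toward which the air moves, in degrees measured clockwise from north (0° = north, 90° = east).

The pressure-gradient force points toward the south (bearing 180°).
Geostrophic balance: in the Southern Hemisphere the Coriolis force deflects motion to the left, so the geostrophic wind blows 90° to the left of the pressure-gradient force (low pressure on the right).
Rotating 180° by 90° counterclockwise gives 090° — the wind blows toward the east.

090°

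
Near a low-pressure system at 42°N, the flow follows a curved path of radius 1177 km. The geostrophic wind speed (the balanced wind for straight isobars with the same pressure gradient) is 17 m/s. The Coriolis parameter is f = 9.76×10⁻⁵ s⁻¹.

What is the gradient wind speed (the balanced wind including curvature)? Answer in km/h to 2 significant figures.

54 km/h

Around a low, centrifugal force acts outward with Coriolis, so pressure-gradient force balances both:
(1/ρ)|∂P/∂n| = fV + V²/R  →  V² + fR·V − fR·V_g = 0
With fR = 9.76×10⁻⁵ × 1177×10³ m = 115 m/s:
V = [−fR + √((fR)² + 4 fR V_g)]/2 = [−115 + √(115² + 4×115×17)]/2 = 15 m/s
Subgeostrophic (V < V_g = 17 m/s), as expected around a low.
Converting: 15 m/s × 3.6 = 54 km/h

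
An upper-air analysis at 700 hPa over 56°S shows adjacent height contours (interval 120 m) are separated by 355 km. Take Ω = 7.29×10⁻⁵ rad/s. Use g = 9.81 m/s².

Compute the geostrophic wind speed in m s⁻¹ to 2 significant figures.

27 m s⁻¹

Coriolis parameter at 56°S:
f = 2Ω sin φ = 2 × 7.29×10⁻⁵ × sin 56° = 1.21×10⁻⁴ s⁻¹
Height gradient: |∂Z/∂n| = 120 m / 355000 m = 3.38×10⁻⁴
On a pressure surface, geostrophic balance gives V_g = (g/f)|∂Z/∂n|:
V_g = 9.81 × 3.38×10⁻⁴ / 1.21×10⁻⁴ = 27.4 m/s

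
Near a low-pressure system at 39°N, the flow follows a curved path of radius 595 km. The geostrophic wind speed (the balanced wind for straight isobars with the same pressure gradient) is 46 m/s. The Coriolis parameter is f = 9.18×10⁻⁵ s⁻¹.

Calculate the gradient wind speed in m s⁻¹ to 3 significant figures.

29.8 m s⁻¹

Around a low, centrifugal force acts outward with Coriolis, so pressure-gradient force balances both:
(1/ρ)|∂P/∂n| = fV + V²/R  →  V² + fR·V − fR·V_g = 0
With fR = 9.18×10⁻⁵ × 595×10³ m = 54.6 m/s:
V = [−fR + √((fR)² + 4 fR V_g)]/2 = [−54.6 + √(54.6² + 4×54.6×46)]/2 = 29.8 m/s
Subgeostrophic (V < V_g = 46 m/s), as expected around a low.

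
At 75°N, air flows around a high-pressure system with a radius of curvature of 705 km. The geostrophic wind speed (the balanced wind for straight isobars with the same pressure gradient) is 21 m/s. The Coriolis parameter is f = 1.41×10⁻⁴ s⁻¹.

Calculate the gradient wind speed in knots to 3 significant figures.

Around a high, pressure-gradient force acts outward with centrifugal, so Coriolis balances both:
fV = (1/ρ)|∂P/∂n| + V²/R  →  V² − fR·V + fR·V_g = 0
With fR = 1.41×10⁻⁴ × 705×10³ m = 99.4 m/s:
V = [fR − √((fR)² − 4 fR V_g)]/2 = [99.4 − √(99.4² − 4×99.4×21)]/2 = 30.1 m/s
Supergeostrophic (V > V_g = 21 m/s), as expected around a high.
Converting: 30.1 m/s × 1.944 = 58.6 knots

58.6 knots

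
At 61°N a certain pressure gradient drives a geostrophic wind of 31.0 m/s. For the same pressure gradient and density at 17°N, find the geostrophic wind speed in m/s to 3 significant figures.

With the same pressure gradient and density, V_g ∝ 1/f ∝ 1/sin φ.
V₂ = V₁ · sin φ₁ / sin φ₂ = 31.0 × sin 61° / sin 17°
V₂ = 31.0 × 0.8746/0.2924 = 92.7 m/s

92.7 m/s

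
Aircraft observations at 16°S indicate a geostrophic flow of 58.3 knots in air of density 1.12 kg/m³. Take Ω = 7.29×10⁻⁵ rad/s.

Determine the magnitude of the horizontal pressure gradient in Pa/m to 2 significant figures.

1.3×10⁻³ Pa/m

Coriolis parameter at 16°S:
f = 2Ω sin φ = 2 × 7.29×10⁻⁵ × sin 16° = 4.02×10⁻⁵ s⁻¹
Wind speed in SI: 58.3 knots = 30.0 m/s
Geostrophic balance rearranged: |∂P/∂n| = f ρ V_g
|∂P/∂n| = 4.02×10⁻⁵ × 1.12 × 30.0 = 1.35×10⁻³ Pa/m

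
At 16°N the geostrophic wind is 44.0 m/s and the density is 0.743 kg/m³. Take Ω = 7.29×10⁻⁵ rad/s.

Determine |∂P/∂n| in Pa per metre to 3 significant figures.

1.31×10⁻³ Pa/m

Coriolis parameter at 16°N:
f = 2Ω sin φ = 2 × 7.29×10⁻⁵ × sin 16° = 4.02×10⁻⁵ s⁻¹
Geostrophic balance rearranged: |∂P/∂n| = f ρ V_g
|∂P/∂n| = 4.02×10⁻⁵ × 0.743 × 44.0 = 1.31×10⁻³ Pa/m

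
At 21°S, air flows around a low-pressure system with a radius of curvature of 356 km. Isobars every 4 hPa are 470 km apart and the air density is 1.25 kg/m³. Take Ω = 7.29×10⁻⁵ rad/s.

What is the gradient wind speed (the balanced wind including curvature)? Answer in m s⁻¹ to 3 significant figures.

8.83 m s⁻¹

Coriolis parameter at 21°S:
f = 2Ω sin φ = 2 × 7.29×10⁻⁵ × sin 21° = 5.23×10⁻⁵ s⁻¹
Pressure gradient: |∂P/∂n| = 400 Pa / 470000 m = 8.51×10⁻⁴ Pa/m
Geostrophic speed: V_g = |∂P/∂n|/(fρ) = 8.51×10⁻⁴/(5.23×10⁻⁵ × 1.25) = 13.0 m/s
Around a low, centrifugal force acts outward with Coriolis, so pressure-gradient force balances both:
(1/ρ)|∂P/∂n| = fV + V²/R  →  V² + fR·V − fR·V_g = 0
With fR = 5.23×10⁻⁵ × 356×10³ m = 18.6 m/s:
V = [−fR + √((fR)² + 4 fR V_g)]/2 = [−18.6 + √(18.6² + 4×18.6×13)]/2 = 8.83 m/s
Subgeostrophic (V < V_g = 13 m/s), as expected around a low.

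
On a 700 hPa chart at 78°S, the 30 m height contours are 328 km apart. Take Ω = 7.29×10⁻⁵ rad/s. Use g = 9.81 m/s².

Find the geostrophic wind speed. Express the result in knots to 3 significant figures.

12.2 knots

Coriolis parameter at 78°S:
f = 2Ω sin φ = 2 × 7.29×10⁻⁵ × sin 78° = 1.43×10⁻⁴ s⁻¹
Height gradient: |∂Z/∂n| = 30 m / 328000 m = 9.15×10⁻⁵
On a pressure surface, geostrophic balance gives V_g = (g/f)|∂Z/∂n|:
V_g = 9.81 × 9.15×10⁻⁵ / 1.43×10⁻⁴ = 6.29 m/s
Converting: 6.29 m/s × 1.944 = 12.2 knots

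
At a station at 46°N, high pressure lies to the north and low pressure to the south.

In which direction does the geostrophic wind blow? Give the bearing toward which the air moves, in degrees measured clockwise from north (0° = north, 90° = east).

270°

The pressure-gradient force points toward the south (bearing 180°).
Geostrophic balance: in the Northern Hemisphere the Coriolis force deflects motion to the right, so the geostrophic wind blows 90° to the right of the pressure-gradient force (low pressure on the left).
Rotating 180° by 90° clockwise gives 270° — the wind blows toward the west.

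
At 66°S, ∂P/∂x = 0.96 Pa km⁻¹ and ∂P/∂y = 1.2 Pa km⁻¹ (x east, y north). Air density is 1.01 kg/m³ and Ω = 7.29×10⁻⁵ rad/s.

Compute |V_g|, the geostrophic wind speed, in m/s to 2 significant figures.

11 m/s

Coriolis parameter at 66°S:
f = 2Ω sin φ = 2 × 7.29×10⁻⁵ × sin 66° = 1.33×10⁻⁴ s⁻¹
In the Southern Hemisphere f is negative: f = −1.33×10⁻⁴ s⁻¹.
Component geostrophic relations (x east, y north):
u_g = −(1/(fρ)) ∂P/∂y,  v_g = (1/(fρ)) ∂P/∂x
u_g = −(1.2×10⁻³)/(−1.33×10⁻⁴ × 1.01) = 8.92 m/s;  v_g = (0.96×10⁻³)/(−1.33×10⁻⁴ × 1.01) = −7.14 m/s
|V_g| = √(u_g² + v_g²) = 11.4 m/s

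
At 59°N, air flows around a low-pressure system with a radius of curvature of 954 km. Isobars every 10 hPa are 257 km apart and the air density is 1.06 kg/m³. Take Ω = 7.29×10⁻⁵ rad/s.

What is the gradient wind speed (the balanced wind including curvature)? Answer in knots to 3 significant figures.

Coriolis parameter at 59°N:
f = 2Ω sin φ = 2 × 7.29×10⁻⁵ × sin 59° = 1.25×10⁻⁴ s⁻¹
Pressure gradient: |∂P/∂n| = 1000 Pa / 257000 m = 3.89×10⁻³ Pa/m
Geostrophic speed: V_g = |∂P/∂n|/(fρ) = 3.89×10⁻³/(1.25×10⁻⁴ × 1.06) = 29.4 m/s
Around a low, centrifugal force acts outward with Coriolis, so pressure-gradient force balances both:
(1/ρ)|∂P/∂n| = fV + V²/R  →  V² + fR·V − fR·V_g = 0
With fR = 1.25×10⁻⁴ × 954×10³ m = 119 m/s:
V = [−fR + √((fR)² + 4 fR V_g)]/2 = [−119 + √(119² + 4×119×29.4)]/2 = 24.4 m/s
Subgeostrophic (V < V_g = 29.4 m/s), as expected around a low.
Converting: 24.4 m/s × 1.944 = 47.4 knots

47.4 knots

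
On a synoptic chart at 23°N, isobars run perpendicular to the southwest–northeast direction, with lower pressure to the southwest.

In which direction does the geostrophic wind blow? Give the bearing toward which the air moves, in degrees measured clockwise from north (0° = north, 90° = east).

315°

The pressure-gradient force points toward the southwest (bearing 225°).
Geostrophic balance: in the Northern Hemisphere the Coriolis force deflects motion to the right, so the geostrophic wind blows 90° to the right of the pressure-gradient force (low pressure on the left).
Rotating 225° by 90° clockwise gives 315° — the wind blows toward the northwest.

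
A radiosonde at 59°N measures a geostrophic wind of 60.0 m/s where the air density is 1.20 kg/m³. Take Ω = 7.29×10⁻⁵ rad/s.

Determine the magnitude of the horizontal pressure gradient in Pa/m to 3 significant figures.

Coriolis parameter at 59°N:
f = 2Ω sin φ = 2 × 7.29×10⁻⁵ × sin 59° = 1.25×10⁻⁴ s⁻¹
Geostrophic balance rearranged: |∂P/∂n| = f ρ V_g
|∂P/∂n| = 1.25×10⁻⁴ × 1.20 × 60.0 = 9.00×10⁻³ Pa/m

9.00×10⁻³ Pa/m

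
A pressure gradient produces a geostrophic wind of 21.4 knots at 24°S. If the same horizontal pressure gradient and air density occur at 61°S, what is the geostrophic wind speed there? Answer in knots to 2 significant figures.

10.0 knots

With the same pressure gradient and density, V_g ∝ 1/f ∝ 1/sin φ.
V₂ = V₁ · sin φ₁ / sin φ₂ = 21.4 × sin 24° / sin 61°
V₂ = 21.4 × 0.4067/0.8746 = 10.0 knots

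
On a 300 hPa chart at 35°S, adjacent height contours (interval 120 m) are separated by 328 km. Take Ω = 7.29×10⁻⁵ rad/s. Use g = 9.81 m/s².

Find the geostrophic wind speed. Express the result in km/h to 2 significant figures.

150 km/h

Coriolis parameter at 35°S:
f = 2Ω sin φ = 2 × 7.29×10⁻⁵ × sin 35° = 8.36×10⁻⁵ s⁻¹
Height gradient: |∂Z/∂n| = 120 m / 328000 m = 3.66×10⁻⁴
On a pressure surface, geostrophic balance gives V_g = (g/f)|∂Z/∂n|:
V_g = 9.81 × 3.66×10⁻⁴ / 8.36×10⁻⁵ = 42.9 m/s
Converting: 42.9 m/s × 3.6 = 150 km/h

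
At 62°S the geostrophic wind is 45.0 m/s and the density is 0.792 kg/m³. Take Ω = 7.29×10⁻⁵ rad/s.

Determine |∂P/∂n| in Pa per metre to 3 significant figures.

4.59×10⁻³ Pa/m

Coriolis parameter at 62°S:
f = 2Ω sin φ = 2 × 7.29×10⁻⁵ × sin 62° = 1.29×10⁻⁴ s⁻¹
Geostrophic balance rearranged: |∂P/∂n| = f ρ V_g
|∂P/∂n| = 1.29×10⁻⁴ × 0.792 × 45.0 = 4.59×10⁻³ Pa/m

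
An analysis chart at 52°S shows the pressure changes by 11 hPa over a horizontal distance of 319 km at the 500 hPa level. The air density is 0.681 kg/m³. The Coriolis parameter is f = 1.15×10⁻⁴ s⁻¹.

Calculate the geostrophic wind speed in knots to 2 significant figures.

Pressure gradient: |∂P/∂n| = 1100 Pa / 319000 m = 3.45×10⁻³ Pa/m
Geostrophic balance (pressure-gradient force = Coriolis force):
V_g = (1/(fρ)) |∂P/∂n| = 3.45×10⁻³ / (1.15×10⁻⁴ × 0.681) = 44.0 m/s
Converting: 44.0 m/s × 1.944 = 86 knots

86 knots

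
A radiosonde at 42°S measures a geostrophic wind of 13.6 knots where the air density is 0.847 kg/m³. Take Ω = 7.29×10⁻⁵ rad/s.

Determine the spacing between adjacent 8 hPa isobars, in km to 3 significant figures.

1380 km

Coriolis parameter at 42°S:
f = 2Ω sin φ = 2 × 7.29×10⁻⁵ × sin 42° = 9.76×10⁻⁵ s⁻¹
Wind speed in SI: 13.6 knots = 7.00 m/s
Geostrophic balance rearranged: |∂P/∂n| = f ρ V_g
|∂P/∂n| = 9.76×10⁻⁵ × 0.847 × 7.00 = 5.78×10⁻⁴ Pa/m
Isobar spacing: Δn = ΔP/|∂P/∂n| = 800 Pa / 5.78×10⁻⁴ Pa/m = 1383761 m ≈ 1380 km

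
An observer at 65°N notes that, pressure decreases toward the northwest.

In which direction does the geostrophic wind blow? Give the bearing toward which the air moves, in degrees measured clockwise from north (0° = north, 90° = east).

045°

The pressure-gradient force points toward the northwest (bearing 315°).
Geostrophic balance: in the Northern Hemisphere the Coriolis force deflects motion to the right, so the geostrophic wind blows 90° to the right of the pressure-gradient force (low pressure on the left).
Rotating 315° by 90° clockwise gives 045° — the wind blows toward the northeast.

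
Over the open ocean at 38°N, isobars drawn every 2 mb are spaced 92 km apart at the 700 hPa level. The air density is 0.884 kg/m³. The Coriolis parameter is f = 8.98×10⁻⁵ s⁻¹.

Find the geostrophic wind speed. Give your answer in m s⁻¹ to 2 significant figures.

27 m s⁻¹

Pressure gradient: |∂P/∂n| = 200 Pa / 92000 m = 2.17×10⁻³ Pa/m
Geostrophic balance (pressure-gradient force = Coriolis force):
V_g = (1/(fρ)) |∂P/∂n| = 2.17×10⁻³ / (8.98×10⁻⁵ × 0.884) = 27.4 m/s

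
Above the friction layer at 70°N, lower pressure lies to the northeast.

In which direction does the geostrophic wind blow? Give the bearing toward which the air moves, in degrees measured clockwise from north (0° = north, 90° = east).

The pressure-gradient force points toward the northeast (bearing 045°).
Geostrophic balance: in the Northern Hemisphere the Coriolis force deflects motion to the right, so the geostrophic wind blows 90° to the right of the pressure-gradient force (low pressure on the left).
Rotating 045° by 90° clockwise gives 135° — the wind blows toward the southeast.

135°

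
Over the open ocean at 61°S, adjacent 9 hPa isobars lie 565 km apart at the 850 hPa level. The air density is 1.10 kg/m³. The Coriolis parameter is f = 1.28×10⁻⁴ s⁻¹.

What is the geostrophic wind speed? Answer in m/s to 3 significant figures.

Pressure gradient: |∂P/∂n| = 900 Pa / 565000 m = 1.59×10⁻³ Pa/m
Geostrophic balance (pressure-gradient force = Coriolis force):
V_g = (1/(fρ)) |∂P/∂n| = 1.59×10⁻³ / (1.28×10⁻⁴ × 1.10) = 11.3 m/s

11.3 m/s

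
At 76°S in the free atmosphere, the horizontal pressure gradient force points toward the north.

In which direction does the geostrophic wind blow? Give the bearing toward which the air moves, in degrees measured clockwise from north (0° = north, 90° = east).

270°

The pressure-gradient force points toward the north (bearing 000°).
Geostrophic balance: in the Southern Hemisphere the Coriolis force deflects motion to the left, so the geostrophic wind blows 90° to the left of the pressure-gradient force (low pressure on the right).
Rotating 000° by 90° counterclockwise gives 270° — the wind blows toward the west.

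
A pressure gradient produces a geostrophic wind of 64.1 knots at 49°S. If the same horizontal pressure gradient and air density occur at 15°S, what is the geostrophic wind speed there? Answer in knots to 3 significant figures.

187 knots

With the same pressure gradient and density, V_g ∝ 1/f ∝ 1/sin φ.
V₂ = V₁ · sin φ₁ / sin φ₂ = 64.1 × sin 49° / sin 15°
V₂ = 64.1 × 0.7547/0.2588 = 187 knots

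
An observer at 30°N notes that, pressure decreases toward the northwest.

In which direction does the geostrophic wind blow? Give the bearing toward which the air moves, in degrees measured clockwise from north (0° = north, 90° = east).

The pressure-gradient force points toward the northwest (bearing 315°).
Geostrophic balance: in the Northern Hemisphere the Coriolis force deflects motion to the right, so the geostrophic wind blows 90° to the right of the pressure-gradient force (low pressure on the left).
Rotating 315° by 90° clockwise gives 045° — the wind blows toward the northeast.

045°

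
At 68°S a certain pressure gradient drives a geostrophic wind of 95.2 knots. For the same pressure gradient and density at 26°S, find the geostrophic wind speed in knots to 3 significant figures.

201 knots

With the same pressure gradient and density, V_g ∝ 1/f ∝ 1/sin φ.
V₂ = V₁ · sin φ₁ / sin φ₂ = 95.2 × sin 68° / sin 26°
V₂ = 95.2 × 0.9272/0.4384 = 201 knots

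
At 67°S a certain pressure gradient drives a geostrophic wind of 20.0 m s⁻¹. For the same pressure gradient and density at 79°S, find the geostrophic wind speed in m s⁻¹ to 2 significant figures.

With the same pressure gradient and density, V_g ∝ 1/f ∝ 1/sin φ.
V₂ = V₁ · sin φ₁ / sin φ₂ = 20.0 × sin 67° / sin 79°
V₂ = 20.0 × 0.9205/0.9816 = 19 m s⁻¹

19 m s⁻¹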